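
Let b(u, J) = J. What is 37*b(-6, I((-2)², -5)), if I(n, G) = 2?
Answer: 74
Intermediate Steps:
37*b(-6, I((-2)², -5)) = 37*2 = 74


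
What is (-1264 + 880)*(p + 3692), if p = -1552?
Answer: -821760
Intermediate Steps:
(-1264 + 880)*(p + 3692) = (-1264 + 880)*(-1552 + 3692) = -384*2140 = -821760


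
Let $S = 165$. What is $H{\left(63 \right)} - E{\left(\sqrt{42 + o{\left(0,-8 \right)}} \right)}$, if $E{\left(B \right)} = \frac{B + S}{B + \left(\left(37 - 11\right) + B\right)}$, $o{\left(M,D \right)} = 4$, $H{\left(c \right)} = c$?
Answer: $\frac{13399}{246} + \frac{76 \sqrt{46}}{123} \approx 58.658$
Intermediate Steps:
$E{\left(B \right)} = \frac{165 + B}{26 + 2 B}$ ($E{\left(B \right)} = \frac{B + 165}{B + \left(\left(37 - 11\right) + B\right)} = \frac{165 + B}{B + \left(26 + B\right)} = \frac{165 + B}{26 + 2 B}$)
$H{\left(63 \right)} - E{\left(\sqrt{42 + o{\left(0,-8 \right)}} \right)} = 63 - \frac{165 + \sqrt{42 + 4}}{2 \left(13 + \sqrt{42 + 4}\right)} = 63 - \frac{165 + \sqrt{46}}{2 \left(13 + \sqrt{46}\right)}$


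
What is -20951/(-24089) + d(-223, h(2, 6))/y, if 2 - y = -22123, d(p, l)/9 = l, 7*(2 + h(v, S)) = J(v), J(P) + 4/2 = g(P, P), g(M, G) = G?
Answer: 154369091/177656375 ≈ 0.86892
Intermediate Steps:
J(P) = -2 + P
h(v, S) = -16/7 + v/7 (h(v, S) = -2 + (-2 + v)/7 = -2 + (-2/7 + v/7) = -16/7 + v/7)
d(p, l) = 9*l
y = 22125 (y = 2 - 1*(-22123) = 2 + 22123 = 22125)
-20951/(-24089) + d(-223, h(2, 6))/y = -20951/(-24089) + (9*(-16/7 + (⅐)*2))/22125 = -20951*(-1/24089) + (9*(-16/7 + 2/7))*(1/22125) = 20951/24089 + (9*(-2))*(1/22125) = 20951/24089 - 18*1/22125 = 20951/24089 - 6/7375 = 154369091/177656375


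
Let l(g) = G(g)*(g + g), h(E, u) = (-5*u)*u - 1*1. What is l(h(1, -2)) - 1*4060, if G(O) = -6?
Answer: -3808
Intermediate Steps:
h(E, u) = -1 - 5*u² (h(E, u) = -5*u² - 1 = -1 - 5*u²)
l(g) = -12*g (l(g) = -6*(g + g) = -12*g)
l(h(1, -2)) - 1*4060 = -12*(-1 - 5*(-2)²) - 1*4060 = -12*(-1 - 5*4) - 4060 = -12*(-1 - 20) - 4060 = -12*(-21) - 4060 = 252 - 4060 = -3808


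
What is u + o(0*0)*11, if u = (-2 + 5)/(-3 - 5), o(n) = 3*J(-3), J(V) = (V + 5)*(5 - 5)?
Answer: -3/8 ≈ -0.37500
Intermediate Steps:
J(V) = 0 (J(V) = (5 + V)*0 = 0)
o(n) = 0 (o(n) = 3*0 = 0)
u = -3/8 (u = 3/(-8) = 3*(-⅛) = -3/8 ≈ -0.37500)
u + o(0*0)*11 = -3/8 + 0*11 = -3/8 + 0 = -3/8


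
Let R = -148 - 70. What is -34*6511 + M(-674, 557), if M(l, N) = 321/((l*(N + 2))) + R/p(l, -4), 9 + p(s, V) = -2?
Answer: -917386029867/4144426 ≈ -2.2135e+5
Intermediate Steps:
p(s, V) = -11 (p(s, V) = -9 - 2 = -11)
R = -218
M(l, N) = 218/11 + 321/(l*(2 + N)) (M(l, N) = 321/((l*(N + 2))) - 218/(-11) = 321/((l*(2 + N))) - 218*(-1/11) = 321*(1/(l*(2 + N))) + 218/11 = 321/(l*(2 + N)) + 218/11 = 218/11 + 321/(l*(2 + N)))
-34*6511 + M(-674, 557) = -34*6511 + (1/11)*(3531 + 436*(-674) + 218*557*(-674))/(-674*(2 + 557)) = -221374 + (1/11)*(-1/674)*(3531 - 293864 - 81841124)/559 = -221374 + (1/11)*(-1/674)*(1/559)*(-82131457) = -221374 + 82131457/4144426 = -917386029867/4144426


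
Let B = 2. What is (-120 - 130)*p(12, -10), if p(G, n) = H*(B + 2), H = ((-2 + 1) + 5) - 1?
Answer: -3000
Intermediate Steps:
H = 3 (H = (-1 + 5) - 1 = 4 - 1 = 3)
p(G, n) = 12 (p(G, n) = 3*(2 + 2) = 3*4 = 12)
(-120 - 130)*p(12, -10) = (-120 - 130)*12 = -250*12 = -3000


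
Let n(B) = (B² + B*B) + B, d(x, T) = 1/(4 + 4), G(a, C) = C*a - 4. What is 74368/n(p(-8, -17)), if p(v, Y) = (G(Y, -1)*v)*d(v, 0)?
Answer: 74368/325 ≈ 228.82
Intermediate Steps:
G(a, C) = -4 + C*a
d(x, T) = ⅛ (d(x, T) = 1/8 = ⅛)
p(v, Y) = v*(-4 - Y)/8 (p(v, Y) = ((-4 - Y)*v)*(⅛) = (v*(-4 - Y))*(⅛) = v*(-4 - Y)/8)
n(B) = B + 2*B² (n(B) = (B² + B²) + B = 2*B² + B = B + 2*B²)
74368/n(p(-8, -17)) = 74368/(((-⅛*(-8)*(4 - 17))*(1 + 2*(-⅛*(-8)*(4 - 17))))) = 74368/(((-⅛*(-8)*(-13))*(1 + 2*(-⅛*(-8)*(-13))))) = 74368/((-13*(1 + 2*(-13)))) = 74368/((-13*(1 - 26))) = 74368/((-13*(-25))) = 74368/325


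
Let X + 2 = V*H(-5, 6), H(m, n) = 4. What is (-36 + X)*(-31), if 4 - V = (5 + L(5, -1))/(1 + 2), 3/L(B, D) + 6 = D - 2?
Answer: 7874/9 ≈ 874.89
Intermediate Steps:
L(B, D) = 3/(-8 + D) (L(B, D) = 3/(-6 + (D - 2)) = 3/(-6 + (-2 + D)) = 3/(-8 + D))
V = 22/9 (V = 4 - (5 + 3/(-8 - 1))/(1 + 2) = 4 - (5 + 3/(-9))/3 = 4 - (5 + 3*(-⅑))/3 = 4 - (5 - ⅓)/3 = 4 - 14/(3*3) = 4 - 1*14/9 = 4 - 14/9 = 22/9 ≈ 2.4444)
X = 70/9 (X = -2 + (22/9)*4 = -2 + 88/9 = 70/9 ≈ 7.7778)
(-36 + X)*(-31) = (-36 + 70/9)*(-31) = -254/9*(-31) = 7874/9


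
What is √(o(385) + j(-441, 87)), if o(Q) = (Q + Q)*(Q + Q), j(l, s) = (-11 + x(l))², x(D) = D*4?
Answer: 5*√149741 ≈ 1934.8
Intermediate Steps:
x(D) = 4*D
j(l, s) = (-11 + 4*l)²
o(Q) = 4*Q² (o(Q) = (2*Q)*(2*Q) = 4*Q²)
√(o(385) + j(-441, 87)) = √(4*385² + (-11 + 4*(-441))²) = √(4*148225 + (-11 - 1764)²) = √(592900 + (-1775)²) = √(592900 + 3150625) = √3743525 = 5*√149741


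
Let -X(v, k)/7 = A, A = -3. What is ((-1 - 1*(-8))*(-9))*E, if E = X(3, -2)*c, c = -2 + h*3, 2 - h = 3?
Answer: 6615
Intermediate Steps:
h = -1 (h = 2 - 1*3 = 2 - 3 = -1)
c = -5 (c = -2 - 1*3 = -2 - 3 = -5)
X(v, k) = 21 (X(v, k) = -7*(-3) = 21)
E = -105 (E = 21*(-5) = -105)
((-1 - 1*(-8))*(-9))*E = ((-1 - 1*(-8))*(-9))*(-105) = ((-1 + 8)*(-9))*(-105) = (7*(-9))*(-105) = -63*(-105) = 6615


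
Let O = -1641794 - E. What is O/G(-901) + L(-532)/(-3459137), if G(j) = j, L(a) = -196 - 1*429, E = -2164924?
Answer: -1809577775685/3116682437 ≈ -580.61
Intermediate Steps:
L(a) = -625 (L(a) = -196 - 429 = -625)
O = 523130 (O = -1641794 - 1*(-2164924) = -1641794 + 2164924 = 523130)
O/G(-901) + L(-532)/(-3459137) = 523130/(-901) - 625/(-3459137) = 523130*(-1/901) - 625*(-1/3459137) = -523130/901 + 625/3459137 = -1809577775685/3116682437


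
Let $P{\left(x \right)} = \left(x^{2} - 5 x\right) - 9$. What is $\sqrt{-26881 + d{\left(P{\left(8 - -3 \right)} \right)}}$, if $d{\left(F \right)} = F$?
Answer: $2 i \sqrt{6706} \approx 163.78 i$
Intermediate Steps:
$P{\left(x \right)} = -9 + x^{2} - 5 x$
$\sqrt{-26881 + d{\left(P{\left(8 - -3 \right)} \right)}} = \sqrt{-26881 - \left(9 - \left(8 - -3\right)^{2} + 5 \left(8 - -3\right)\right)} = \sqrt{-26881 - \left(9 - \left(8 + 3\right)^{2} + 5 \left(8 + 3\right)\right)} = \sqrt{-26881 - \left(64 - 121\right)} = \sqrt{-26881 - -57} = \sqrt{-26881 + 57} = \sqrt{-26824} = 2 i \sqrt{6706}$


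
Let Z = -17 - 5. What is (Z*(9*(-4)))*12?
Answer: 9504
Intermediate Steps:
Z = -22
(Z*(9*(-4)))*12 = -198*(-4)*12 = -22*(-36)*12 = 792*12 = 9504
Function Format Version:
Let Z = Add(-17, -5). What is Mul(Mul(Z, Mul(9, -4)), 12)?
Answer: 9504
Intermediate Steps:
Z = -22
Mul(Mul(Z, Mul(9, -4)), 12) = Mul(Mul(-22, Mul(9, -4)), 12) = Mul(Mul(-22, -36), 12) = Mul(792, 12) = 9504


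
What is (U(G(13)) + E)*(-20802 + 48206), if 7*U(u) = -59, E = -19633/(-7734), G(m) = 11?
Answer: -4369225250/27069 ≈ -1.6141e+5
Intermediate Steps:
E = 19633/7734 (E = -19633*(-1/7734) = 19633/7734 ≈ 2.5385)
U(u) = -59/7 (U(u) = (1/7)*(-59) = -59/7)
(U(G(13)) + E)*(-20802 + 48206) = (-59/7 + 19633/7734)*(-20802 + 48206) = -318875/54138*27404 = -4369225250/27069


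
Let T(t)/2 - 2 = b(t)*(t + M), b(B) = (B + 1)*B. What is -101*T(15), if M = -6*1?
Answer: -436724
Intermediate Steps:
b(B) = B*(1 + B) (b(B) = (1 + B)*B = B*(1 + B))
M = -6
T(t) = 4 + 2*t*(1 + t)*(-6 + t) (T(t) = 4 + 2*((t*(1 + t))*(t - 6)) = 4 + 2*((t*(1 + t))*(-6 + t)) = 4 + 2*(t*(1 + t)*(-6 + t)) = 4 + 2*t*(1 + t)*(-6 + t))
-101*T(15) = -101*(4 - 12*15 - 10*15**2 + 2*15**3) = -101*(4 - 180 - 10*225 + 2*3375) = -101*(4 - 180 - 2250 + 6750) = -101*4324 = -436724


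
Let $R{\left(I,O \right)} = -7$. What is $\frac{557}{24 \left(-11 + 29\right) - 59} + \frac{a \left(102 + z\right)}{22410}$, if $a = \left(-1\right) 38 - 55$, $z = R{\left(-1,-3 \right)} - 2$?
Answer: $\frac{1028477}{928770} \approx 1.1074$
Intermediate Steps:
$z = -9$ ($z = -7 - 2 = -9$)
$a = -93$ ($a = -38 - 55 = -93$)
$\frac{557}{24 \left(-11 + 29\right) - 59} + \frac{a \left(102 + z\right)}{22410} = \frac{557}{24 \left(-11 + 29\right) - 59} + \frac{\left(-93\right) \left(102 - 9\right)}{22410} = \frac{557}{24 \cdot 18 - 59} + \left(-93\right) 93 \cdot \frac{1}{22410} = \frac{557}{432 - 59} - \frac{961}{2490} = \frac{557}{373} - \frac{961}{2490} = \frac{1028477}{928770}$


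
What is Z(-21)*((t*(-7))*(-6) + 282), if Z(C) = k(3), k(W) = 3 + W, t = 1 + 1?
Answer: 2196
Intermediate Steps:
t = 2
Z(C) = 6 (Z(C) = 3 + 3 = 6)
Z(-21)*((t*(-7))*(-6) + 282) = 6*((2*(-7))*(-6) + 282) = 6*(-14*(-6) + 282) = 6*(84 + 282) = 6*366 = 2196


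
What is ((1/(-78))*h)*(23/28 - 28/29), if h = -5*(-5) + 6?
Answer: 93/1624 ≈ 0.057266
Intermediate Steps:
h = 31 (h = 25 + 6 = 31)
((1/(-78))*h)*(23/28 - 28/29) = ((1/(-78))*31)*(23/28 - 28/29) = ((1*(-1/78))*31)*(23*(1/28) - 28*1/29) = (-1/78*31)*(23/28 - 28/29) = -31/78*(-117/812) = 93/1624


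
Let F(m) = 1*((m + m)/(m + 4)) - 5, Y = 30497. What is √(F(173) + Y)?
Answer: √955345110/177 ≈ 174.63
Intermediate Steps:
F(m) = -5 + 2*m/(4 + m) (F(m) = 1*((2*m)/(4 + m)) - 5 = 1*(2*m/(4 + m)) - 5 = 2*m/(4 + m) - 5 = -5 + 2*m/(4 + m))
√(F(173) + Y) = √((-20 - 3*173)/(4 + 173) + 30497) = √((-20 - 519)/177 + 30497) = √((1/177)*(-539) + 30497) = √(-539/177 + 30497) = √(5397430/177) = √955345110/177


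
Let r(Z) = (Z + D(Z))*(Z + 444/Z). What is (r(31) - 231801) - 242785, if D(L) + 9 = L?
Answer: -14637701/31 ≈ -4.7218e+5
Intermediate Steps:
D(L) = -9 + L
r(Z) = (-9 + 2*Z)*(Z + 444/Z) (r(Z) = (Z + (-9 + Z))*(Z + 444/Z) = (-9 + 2*Z)*(Z + 444/Z))
(r(31) - 231801) - 242785 = ((888 - 3996/31 - 9*31 + 2*31**2) - 231801) - 242785 = ((888 - 3996*1/31 - 279 + 2*961) - 231801) - 242785 = ((888 - 3996/31 - 279 + 1922) - 231801) - 242785 = (74465/31 - 231801) - 242785 = -7111366/31 - 242785 = -14637701/31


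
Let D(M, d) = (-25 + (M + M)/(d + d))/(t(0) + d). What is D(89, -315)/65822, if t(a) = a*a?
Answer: 3982/3265593975 ≈ 1.2194e-6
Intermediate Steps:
t(a) = a²
D(M, d) = (-25 + M/d)/d (D(M, d) = (-25 + (M + M)/(d + d))/(0² + d) = (-25 + (2*M)/((2*d)))/(0 + d) = (-25 + (2*M)*(1/(2*d)))/d = (-25 + M/d)/d)
D(89, -315)/65822 = ((89 - 25*(-315))/(-315)²)/65822 = ((89 + 7875)/99225)*(1/65822) = ((1/99225)*7964)*(1/65822) = (7964/99225)*(1/65822) = 3982/3265593975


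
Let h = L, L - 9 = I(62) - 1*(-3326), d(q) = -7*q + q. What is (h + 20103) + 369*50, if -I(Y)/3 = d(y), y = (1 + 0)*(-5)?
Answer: 41798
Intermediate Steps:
y = -5 (y = 1*(-5) = -5)
d(q) = -6*q
I(Y) = -90 (I(Y) = -(-18)*(-5) = -3*30 = -90)
L = 3245 (L = 9 + (-90 - 1*(-3326)) = 9 + (-90 + 3326) = 9 + 3236 = 3245)
h = 3245
(h + 20103) + 369*50 = (3245 + 20103) + 369*50 = 23348 + 18450 = 41798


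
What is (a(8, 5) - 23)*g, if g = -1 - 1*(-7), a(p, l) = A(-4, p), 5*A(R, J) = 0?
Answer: -138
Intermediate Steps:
A(R, J) = 0 (A(R, J) = (⅕)*0 = 0)
a(p, l) = 0
g = 6 (g = -1 + 7 = 6)
(a(8, 5) - 23)*g = (0 - 23)*6 = -23*6 = -138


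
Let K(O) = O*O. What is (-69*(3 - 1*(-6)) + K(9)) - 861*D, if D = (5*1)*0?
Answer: -540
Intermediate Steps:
D = 0 (D = 5*0 = 0)
K(O) = O²
(-69*(3 - 1*(-6)) + K(9)) - 861*D = (-69*(3 - 1*(-6)) + 9²) - 861*0 = (-69*(3 + 6) + 81) - 1*0 = (-69*9 + 81) + 0 = (-621 + 81) + 0 = -540 + 0 = -540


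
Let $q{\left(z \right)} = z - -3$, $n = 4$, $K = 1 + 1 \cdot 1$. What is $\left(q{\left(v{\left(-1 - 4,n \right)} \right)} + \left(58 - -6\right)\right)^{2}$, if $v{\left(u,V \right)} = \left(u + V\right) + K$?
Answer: $4624$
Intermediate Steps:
$K = 2$ ($K = 1 + 1 = 2$)
$v{\left(u,V \right)} = 2 + V + u$ ($v{\left(u,V \right)} = \left(u + V\right) + 2 = \left(V + u\right) + 2 = 2 + V + u$)
$q{\left(z \right)} = 3 + z$ ($q{\left(z \right)} = z + 3 = 3 + z$)
$\left(q{\left(v{\left(-1 - 4,n \right)} \right)} + \left(58 - -6\right)\right)^{2} = \left(\left(3 + \left(2 + 4 - 5\right)\right) + \left(58 - -6\right)\right)^{2} = \left(\left(3 + \left(2 + 4 - 5\right)\right) + \left(58 + 6\right)\right)^{2} = \left(\left(3 + \left(2 + 4 - 5\right)\right) + 64\right)^{2} = \left(\left(3 + 1\right) + 64\right)^{2} = \left(4 + 64\right)^{2} = 68^{2} = 4624$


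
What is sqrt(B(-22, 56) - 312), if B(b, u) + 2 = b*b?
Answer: sqrt(170) ≈ 13.038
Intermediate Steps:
B(b, u) = -2 + b**2 (B(b, u) = -2 + b*b = -2 + b**2)
sqrt(B(-22, 56) - 312) = sqrt((-2 + (-22)**2) - 312) = sqrt((-2 + 484) - 312) = sqrt(482 - 312) = sqrt(170)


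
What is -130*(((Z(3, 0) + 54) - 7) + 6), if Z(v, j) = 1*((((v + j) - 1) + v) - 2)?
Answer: -7280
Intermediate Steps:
Z(v, j) = -3 + j + 2*v (Z(v, j) = 1*((((j + v) - 1) + v) - 2) = 1*(((-1 + j + v) + v) - 2) = 1*((-1 + j + 2*v) - 2) = 1*(-3 + j + 2*v) = -3 + j + 2*v)
-130*(((Z(3, 0) + 54) - 7) + 6) = -130*((((-3 + 0 + 2*3) + 54) - 7) + 6) = -130*((((-3 + 0 + 6) + 54) - 7) + 6) = -130*(((3 + 54) - 7) + 6) = -130*((57 - 7) + 6) = -130*(50 + 6) = -130*56 = -7280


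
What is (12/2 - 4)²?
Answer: 4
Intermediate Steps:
(12/2 - 4)² = (12*(½) - 4)² = (6 - 4)² = 2² = 4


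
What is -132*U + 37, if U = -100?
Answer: 13237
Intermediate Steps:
-132*U + 37 = -132*(-100) + 37 = 13200 + 37 = 13237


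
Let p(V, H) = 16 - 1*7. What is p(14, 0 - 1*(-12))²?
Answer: 81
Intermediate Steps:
p(V, H) = 9 (p(V, H) = 16 - 7 = 9)
p(14, 0 - 1*(-12))² = 9² = 81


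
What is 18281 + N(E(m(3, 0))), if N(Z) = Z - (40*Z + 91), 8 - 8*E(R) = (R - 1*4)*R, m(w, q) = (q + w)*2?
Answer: 36419/2 ≈ 18210.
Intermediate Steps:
m(w, q) = 2*q + 2*w
E(R) = 1 - R*(-4 + R)/8 (E(R) = 1 - (R - 1*4)*R/8 = 1 - (R - 4)*R/8 = 1 - (-4 + R)*R/8 = 1 - R*(-4 + R)/8)
N(Z) = -91 - 39*Z (N(Z) = Z - (91 + 40*Z) = Z + (-91 - 40*Z) = -91 - 39*Z)
18281 + N(E(m(3, 0))) = 18281 + (-91 - 39*(1 + (2*0 + 2*3)/2 - (2*0 + 2*3)²/8)) = 18281 + (-91 - 39*(1 + (0 + 6)/2 - (0 + 6)²/8)) = 18281 + (-91 - 39*(1 + (½)*6 - ⅛*6²)) = 18281 + (-91 - 39*(1 + 3 - ⅛*36)) = 18281 + (-91 - 39*(1 + 3 - 9/2)) = 18281 + (-91 - 39*(-½)) = 18281 + (-91 + 39/2) = 18281 - 143/2 = 36419/2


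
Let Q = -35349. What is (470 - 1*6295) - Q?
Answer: 29524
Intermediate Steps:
(470 - 1*6295) - Q = (470 - 1*6295) - 1*(-35349) = (470 - 6295) + 35349 = -5825 + 35349 = 29524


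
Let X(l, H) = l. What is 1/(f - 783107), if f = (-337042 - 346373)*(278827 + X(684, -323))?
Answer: -1/191022793172 ≈ -5.2350e-12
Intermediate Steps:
f = -191022010065 (f = (-337042 - 346373)*(278827 + 684) = -683415*279511 = -191022010065)
1/(f - 783107) = 1/(-191022010065 - 783107) = 1/(-191022793172) = -1/191022793172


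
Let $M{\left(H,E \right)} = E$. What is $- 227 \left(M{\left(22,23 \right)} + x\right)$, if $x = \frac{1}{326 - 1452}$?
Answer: $- \frac{5878619}{1126} \approx -5220.8$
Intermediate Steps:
$x = - \frac{1}{1126}$ ($x = \frac{1}{-1126} = - \frac{1}{1126} \approx -0.0008881$)
$- 227 \left(M{\left(22,23 \right)} + x\right) = - 227 \left(23 - \frac{1}{1126}\right) = \left(-227\right) \frac{25897}{1126} = - \frac{5878619}{1126}$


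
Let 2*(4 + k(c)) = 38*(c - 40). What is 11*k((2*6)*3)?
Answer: -880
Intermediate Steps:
k(c) = -764 + 19*c (k(c) = -4 + (38*(c - 40))/2 = -4 + (38*(-40 + c))/2 = -4 + (-1520 + 38*c)/2 = -4 + (-760 + 19*c) = -764 + 19*c)
11*k((2*6)*3) = 11*(-764 + 19*((2*6)*3)) = 11*(-764 + 19*(12*3)) = 11*(-764 + 19*36) = 11*(-764 + 684) = 11*(-80) = -880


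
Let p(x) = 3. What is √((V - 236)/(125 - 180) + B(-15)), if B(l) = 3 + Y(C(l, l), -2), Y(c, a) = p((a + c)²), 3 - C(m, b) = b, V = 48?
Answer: √28490/55 ≈ 3.0689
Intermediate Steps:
C(m, b) = 3 - b
Y(c, a) = 3
B(l) = 6 (B(l) = 3 + 3 = 6)
√((V - 236)/(125 - 180) + B(-15)) = √((48 - 236)/(125 - 180) + 6) = √(-188/(-55) + 6) = √(-188*(-1/55) + 6) = √(188/55 + 6) = √(518/55) = √28490/55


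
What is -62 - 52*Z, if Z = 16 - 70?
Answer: 2746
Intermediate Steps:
Z = -54
-62 - 52*Z = -62 - 52*(-54) = -62 + 2808 = 2746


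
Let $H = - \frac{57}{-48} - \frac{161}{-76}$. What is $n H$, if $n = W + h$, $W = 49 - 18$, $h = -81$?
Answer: $- \frac{25125}{152} \approx -165.3$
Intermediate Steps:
$W = 31$
$H = \frac{1005}{304}$ ($H = \left(-57\right) \left(- \frac{1}{48}\right) - - \frac{161}{76} = \frac{19}{16} + \frac{161}{76} = \frac{1005}{304} \approx 3.3059$)
$n = -50$ ($n = 31 - 81 = -50$)
$n H = \left(-50\right) \frac{1005}{304} = - \frac{25125}{152}$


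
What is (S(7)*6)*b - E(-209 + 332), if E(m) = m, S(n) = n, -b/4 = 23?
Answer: -3987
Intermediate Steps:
b = -92 (b = -4*23 = -92)
(S(7)*6)*b - E(-209 + 332) = (7*6)*(-92) - (-209 + 332) = 42*(-92) - 1*123 = -3864 - 123 = -3987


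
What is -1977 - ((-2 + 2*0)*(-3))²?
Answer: -2013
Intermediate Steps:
-1977 - ((-2 + 2*0)*(-3))² = -1977 - ((-2 + 0)*(-3))² = -1977 - (-2*(-3))² = -1977 - 1*6² = -1977 - 1*36 = -1977 - 36 = -2013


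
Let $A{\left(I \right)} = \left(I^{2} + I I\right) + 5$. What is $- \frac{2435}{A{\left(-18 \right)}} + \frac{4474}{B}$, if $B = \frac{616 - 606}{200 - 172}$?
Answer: $\frac{40889133}{3265} \approx 12523.0$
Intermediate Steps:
$B = \frac{5}{14}$ ($B = \frac{10}{28} = 10 \cdot \frac{1}{28} = \frac{5}{14} \approx 0.35714$)
$A{\left(I \right)} = 5 + 2 I^{2}$ ($A{\left(I \right)} = \left(I^{2} + I^{2}\right) + 5 = 2 I^{2} + 5 = 5 + 2 I^{2}$)
$- \frac{2435}{A{\left(-18 \right)}} + \frac{4474}{B} = - \frac{2435}{5 + 2 \left(-18\right)^{2}} + \frac{4474}{\frac{5}{14}} = - \frac{2435}{5 + 2 \cdot 324} + 4474 \cdot \frac{14}{5} = - \frac{2435}{5 + 648} + \frac{62636}{5} = - \frac{2435}{653} + \frac{62636}{5} = \frac{40889133}{3265}$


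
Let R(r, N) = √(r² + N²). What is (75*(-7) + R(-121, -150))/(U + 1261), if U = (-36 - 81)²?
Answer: -21/598 + √37141/14950 ≈ -0.022226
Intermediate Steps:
U = 13689 (U = (-117)² = 13689)
R(r, N) = √(N² + r²)
(75*(-7) + R(-121, -150))/(U + 1261) = (75*(-7) + √((-150)² + (-121)²))/(13689 + 1261) = (-525 + √(22500 + 14641))/14950 = (-525 + √37141)*(1/14950) = -21/598 + √37141/14950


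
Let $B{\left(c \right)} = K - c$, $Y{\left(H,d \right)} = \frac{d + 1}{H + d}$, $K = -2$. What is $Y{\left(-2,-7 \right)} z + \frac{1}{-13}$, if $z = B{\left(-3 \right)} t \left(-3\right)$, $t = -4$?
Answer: $\frac{103}{13} \approx 7.9231$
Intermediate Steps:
$Y{\left(H,d \right)} = \frac{1 + d}{H + d}$
$B{\left(c \right)} = -2 - c$
$z = 12$ ($z = \left(-2 - -3\right) \left(\left(-4\right) \left(-3\right)\right) = \left(-2 + 3\right) 12 = 1 \cdot 12 = 12$)
$Y{\left(-2,-7 \right)} z + \frac{1}{-13} = \frac{1 - 7}{-2 - 7} \cdot 12 + \frac{1}{-13} = \frac{1}{-9} \left(-6\right) 12 - \frac{1}{13} = \left(- \frac{1}{9}\right) \left(-6\right) 12 - \frac{1}{13} = \frac{2}{3} \cdot 12 - \frac{1}{13} = 8 - \frac{1}{13} = \frac{103}{13}$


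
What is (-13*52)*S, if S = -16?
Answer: 10816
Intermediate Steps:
(-13*52)*S = -13*52*(-16) = -676*(-16) = 10816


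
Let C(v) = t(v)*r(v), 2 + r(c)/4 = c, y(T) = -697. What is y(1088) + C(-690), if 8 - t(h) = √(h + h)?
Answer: -22841 + 5536*I*√345 ≈ -22841.0 + 1.0283e+5*I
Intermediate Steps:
r(c) = -8 + 4*c
t(h) = 8 - √2*√h (t(h) = 8 - √(h + h) = 8 - √(2*h) = 8 - √2*√h)
C(v) = (-8 + 4*v)*(8 - √2*√v) (C(v) = (8 - √2*√v)*(-8 + 4*v) = (-8 + 4*v)*(8 - √2*√v))
y(1088) + C(-690) = -697 - 4*(-8 + √2*√(-690))*(-2 - 690) = -697 - 4*(-8 + √2*(I*√690))*(-692) = -697 - 4*(-8 + 2*I*√345)*(-692) = -697 + (-22144 + 5536*I*√345) = -22841 + 5536*I*√345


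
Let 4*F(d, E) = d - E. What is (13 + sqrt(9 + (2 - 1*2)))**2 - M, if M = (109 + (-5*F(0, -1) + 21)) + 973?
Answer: -3383/4 ≈ -845.75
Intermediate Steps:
F(d, E) = -E/4 + d/4 (F(d, E) = (d - E)/4 = -E/4 + d/4)
M = 4407/4 (M = (109 + (-5*(-1/4*(-1) + (1/4)*0) + 21)) + 973 = (109 + (-5*(1/4 + 0) + 21)) + 973 = (109 + (-5*1/4 + 21)) + 973 = (109 + (-5/4 + 21)) + 973 = (109 + 79/4) + 973 = 515/4 + 973 = 4407/4 ≈ 1101.8)
(13 + sqrt(9 + (2 - 1*2)))**2 - M = (13 + sqrt(9 + (2 - 1*2)))**2 - 1*4407/4 = (13 + sqrt(9 + (2 - 2)))**2 - 4407/4 = (13 + sqrt(9 + 0))**2 - 4407/4 = (13 + sqrt(9))**2 - 4407/4 = (13 + 3)**2 - 4407/4 = 16**2 - 4407/4 = 256 - 4407/4 = -3383/4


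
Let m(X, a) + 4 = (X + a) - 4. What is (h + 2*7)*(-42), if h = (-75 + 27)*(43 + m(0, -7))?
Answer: 55860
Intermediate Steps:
m(X, a) = -8 + X + a (m(X, a) = -4 + ((X + a) - 4) = -4 + (-4 + X + a) = -8 + X + a)
h = -1344 (h = (-75 + 27)*(43 + (-8 + 0 - 7)) = -48*(43 - 15) = -48*28 = -1344)
(h + 2*7)*(-42) = (-1344 + 2*7)*(-42) = (-1344 + 14)*(-42) = -1330*(-42) = 55860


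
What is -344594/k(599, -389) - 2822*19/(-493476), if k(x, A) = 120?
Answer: -416770673/145140 ≈ -2871.5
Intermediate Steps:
-344594/k(599, -389) - 2822*19/(-493476) = -344594/120 - 2822*19/(-493476) = -344594*1/120 - 53618*(-1/493476) = -172297/60 + 1577/14514 = -416770673/145140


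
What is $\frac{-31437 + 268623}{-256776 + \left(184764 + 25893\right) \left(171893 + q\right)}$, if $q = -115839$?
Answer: $\frac{13177}{655995039} \approx 2.0087 \cdot 10^{-5}$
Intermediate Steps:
$\frac{-31437 + 268623}{-256776 + \left(184764 + 25893\right) \left(171893 + q\right)} = \frac{-31437 + 268623}{-256776 + \left(184764 + 25893\right) \left(171893 - 115839\right)} = \frac{237186}{-256776 + 210657 \cdot 56054} = \frac{237186}{-256776 + 11808167478} = \frac{237186}{11807910702} = 237186 \cdot \frac{1}{11807910702} = \frac{13177}{655995039}$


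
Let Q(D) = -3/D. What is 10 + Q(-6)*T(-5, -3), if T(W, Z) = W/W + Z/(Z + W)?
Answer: 171/16 ≈ 10.688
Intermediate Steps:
T(W, Z) = 1 + Z/(W + Z)
10 + Q(-6)*T(-5, -3) = 10 + (-3/(-6))*((-5 + 2*(-3))/(-5 - 3)) = 10 + (-3*(-⅙))*((-5 - 6)/(-8)) = 10 + (-⅛*(-11))/2 = 10 + (½)*(11/8) = 10 + 11/16 = 171/16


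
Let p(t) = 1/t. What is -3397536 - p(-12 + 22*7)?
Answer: -482450113/142 ≈ -3.3975e+6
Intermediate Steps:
-3397536 - p(-12 + 22*7) = -3397536 - 1/(-12 + 22*7) = -3397536 - 1/(-12 + 154) = -3397536 - 1/142 = -482450113/142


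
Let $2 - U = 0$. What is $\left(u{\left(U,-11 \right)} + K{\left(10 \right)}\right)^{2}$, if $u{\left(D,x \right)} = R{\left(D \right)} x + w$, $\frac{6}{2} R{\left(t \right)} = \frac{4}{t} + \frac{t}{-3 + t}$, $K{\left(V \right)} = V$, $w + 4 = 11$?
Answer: $289$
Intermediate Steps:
$w = 7$ ($w = -4 + 11 = 7$)
$U = 2$ ($U = 2 - 0 = 2 + 0 = 2$)
$R{\left(t \right)} = \frac{4}{3 t} + \frac{t}{3 \left(-3 + t\right)}$ ($R{\left(t \right)} = \frac{\frac{4}{t} + \frac{t}{-3 + t}}{3} = \frac{4}{3 t} + \frac{t}{3 \left(-3 + t\right)}$)
$u{\left(D,x \right)} = 7 + \frac{x \left(-12 + D^{2} + 4 D\right)}{3 D \left(-3 + D\right)}$ ($u{\left(D,x \right)} = \frac{-12 + D^{2} + 4 D}{3 D \left(-3 + D\right)} x + 7 = \frac{x \left(-12 + D^{2} + 4 D\right)}{3 D \left(-3 + D\right)} + 7 = 7 + \frac{x \left(-12 + D^{2} + 4 D\right)}{3 D \left(-3 + D\right)}$)
$\left(u{\left(U,-11 \right)} + K{\left(10 \right)}\right)^{2} = \left(\frac{- 11 \left(-12 + 2^{2} + 4 \cdot 2\right) + 21 \cdot 2 \left(-3 + 2\right)}{3 \cdot 2 \left(-3 + 2\right)} + 10\right)^{2} = \left(\frac{1}{3} \cdot \frac{1}{2} \frac{1}{-1} \left(- 11 \left(-12 + 4 + 8\right) + 21 \cdot 2 \left(-1\right)\right) + 10\right)^{2} = \left(\frac{1}{3} \cdot \frac{1}{2} \left(-1\right) \left(\left(-11\right) 0 - 42\right) + 10\right)^{2} = \left(\frac{1}{3} \cdot \frac{1}{2} \left(-1\right) \left(0 - 42\right) + 10\right)^{2} = \left(\frac{1}{3} \cdot \frac{1}{2} \left(-1\right) \left(-42\right) + 10\right)^{2} = \left(7 + 10\right)^{2} = 17^{2} = 289$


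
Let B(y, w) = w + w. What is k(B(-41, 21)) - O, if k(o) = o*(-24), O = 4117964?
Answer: -4118972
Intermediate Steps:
B(y, w) = 2*w
k(o) = -24*o
k(B(-41, 21)) - O = -48*21 - 1*4117964 = -24*42 - 4117964 = -1008 - 4117964 = -4118972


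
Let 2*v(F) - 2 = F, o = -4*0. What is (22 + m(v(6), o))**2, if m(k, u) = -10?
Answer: 144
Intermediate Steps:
o = 0
v(F) = 1 + F/2
(22 + m(v(6), o))**2 = (22 - 10)**2 = 12**2 = 144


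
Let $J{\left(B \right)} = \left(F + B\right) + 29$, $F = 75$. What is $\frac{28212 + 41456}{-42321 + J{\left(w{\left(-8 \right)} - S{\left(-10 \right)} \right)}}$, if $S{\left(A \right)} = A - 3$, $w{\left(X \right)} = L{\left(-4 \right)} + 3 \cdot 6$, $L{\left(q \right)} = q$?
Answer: $- \frac{34834}{21095} \approx -1.6513$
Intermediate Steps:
$w{\left(X \right)} = 14$ ($w{\left(X \right)} = -4 + 3 \cdot 6 = -4 + 18 = 14$)
$S{\left(A \right)} = -3 + A$ ($S{\left(A \right)} = A - 3 = -3 + A$)
$J{\left(B \right)} = 104 + B$ ($J{\left(B \right)} = \left(75 + B\right) + 29 = 104 + B$)
$\frac{28212 + 41456}{-42321 + J{\left(w{\left(-8 \right)} - S{\left(-10 \right)} \right)}} = \frac{28212 + 41456}{-42321 + \left(104 + \left(14 - \left(-3 - 10\right)\right)\right)} = \frac{69668}{-42321 + \left(104 + \left(14 - -13\right)\right)} = \frac{69668}{-42321 + \left(104 + \left(14 + 13\right)\right)} = \frac{69668}{-42321 + \left(104 + 27\right)} = \frac{69668}{-42321 + 131} = \frac{69668}{-42190} = 69668 \left(- \frac{1}{42190}\right) = - \frac{34834}{21095}$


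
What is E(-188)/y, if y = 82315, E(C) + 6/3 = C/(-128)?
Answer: -17/2634080 ≈ -6.4539e-6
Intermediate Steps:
E(C) = -2 - C/128 (E(C) = -2 + C/(-128) = -2 + C*(-1/128) = -2 - C/128)
E(-188)/y = (-2 - 1/128*(-188))/82315 = (-2 + 47/32)*(1/82315) = -17/32*1/82315 = -17/2634080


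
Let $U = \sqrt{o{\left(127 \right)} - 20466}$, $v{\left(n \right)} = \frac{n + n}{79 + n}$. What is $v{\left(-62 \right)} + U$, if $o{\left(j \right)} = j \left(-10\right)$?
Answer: $- \frac{124}{17} + 2 i \sqrt{5434} \approx -7.2941 + 147.43 i$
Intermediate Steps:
$o{\left(j \right)} = - 10 j$
$v{\left(n \right)} = \frac{2 n}{79 + n}$
$U = 2 i \sqrt{5434}$ ($U = \sqrt{\left(-10\right) 127 - 20466} = \sqrt{-1270 - 20466} = \sqrt{-21736} = 2 i \sqrt{5434} \approx 147.43 i$)
$v{\left(-62 \right)} + U = 2 \left(-62\right) \frac{1}{79 - 62} + 2 i \sqrt{5434} = 2 \left(-62\right) \frac{1}{17} + 2 i \sqrt{5434} = - \frac{124}{17} + 2 i \sqrt{5434}$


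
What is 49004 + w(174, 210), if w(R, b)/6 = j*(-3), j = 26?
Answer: 48536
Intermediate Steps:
w(R, b) = -468 (w(R, b) = 6*(26*(-3)) = 6*(-78) = -468)
49004 + w(174, 210) = 49004 - 468 = 48536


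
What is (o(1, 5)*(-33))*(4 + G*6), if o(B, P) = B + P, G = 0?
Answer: -792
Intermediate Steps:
(o(1, 5)*(-33))*(4 + G*6) = ((1 + 5)*(-33))*(4 + 0*6) = (6*(-33))*(4 + 0) = -198*4 = -792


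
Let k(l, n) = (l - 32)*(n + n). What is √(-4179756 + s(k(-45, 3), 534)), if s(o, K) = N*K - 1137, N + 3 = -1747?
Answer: 27*I*√7017 ≈ 2261.7*I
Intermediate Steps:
N = -1750 (N = -3 - 1747 = -1750)
k(l, n) = 2*n*(-32 + l) (k(l, n) = (-32 + l)*(2*n) = 2*n*(-32 + l))
s(o, K) = -1137 - 1750*K (s(o, K) = -1750*K - 1137 = -1137 - 1750*K)
√(-4179756 + s(k(-45, 3), 534)) = √(-4179756 + (-1137 - 1750*534)) = √(-4179756 + (-1137 - 934500)) = √(-4179756 - 935637) = √(-5115393) = 27*I*√7017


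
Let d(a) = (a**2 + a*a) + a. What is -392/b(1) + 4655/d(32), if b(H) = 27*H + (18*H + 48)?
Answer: -76489/38688 ≈ -1.9771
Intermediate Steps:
b(H) = 48 + 45*H (b(H) = 27*H + (48 + 18*H) = 48 + 45*H)
d(a) = a + 2*a**2 (d(a) = (a**2 + a**2) + a = 2*a**2 + a = a + 2*a**2)
-392/b(1) + 4655/d(32) = -392/(48 + 45*1) + 4655/((32*(1 + 2*32))) = -392/(48 + 45) + 4655/((32*(1 + 64))) = -392/93 + 4655/((32*65)) = -392*1/93 + 4655/2080 = -392/93 + 4655*(1/2080) = -392/93 + 931/416 = -76489/38688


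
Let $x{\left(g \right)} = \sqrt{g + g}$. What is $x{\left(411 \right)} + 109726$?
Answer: $109726 + \sqrt{822} \approx 1.0975 \cdot 10^{5}$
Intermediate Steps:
$x{\left(g \right)} = \sqrt{2} \sqrt{g}$ ($x{\left(g \right)} = \sqrt{2 g} = \sqrt{2} \sqrt{g}$)
$x{\left(411 \right)} + 109726 = \sqrt{2} \sqrt{411} + 109726 = \sqrt{822} + 109726 = 109726 + \sqrt{822}$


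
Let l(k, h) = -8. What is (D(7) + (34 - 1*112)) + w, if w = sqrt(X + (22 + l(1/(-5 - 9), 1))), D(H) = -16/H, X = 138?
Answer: -562/7 + 2*sqrt(38) ≈ -67.957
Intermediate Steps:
w = 2*sqrt(38) (w = sqrt(138 + (22 - 8)) = sqrt(138 + 14) = sqrt(152) = 2*sqrt(38) ≈ 12.329)
(D(7) + (34 - 1*112)) + w = (-16/7 + (34 - 1*112)) + 2*sqrt(38) = (-16*1/7 + (34 - 112)) + 2*sqrt(38) = (-16/7 - 78) + 2*sqrt(38) = -562/7 + 2*sqrt(38)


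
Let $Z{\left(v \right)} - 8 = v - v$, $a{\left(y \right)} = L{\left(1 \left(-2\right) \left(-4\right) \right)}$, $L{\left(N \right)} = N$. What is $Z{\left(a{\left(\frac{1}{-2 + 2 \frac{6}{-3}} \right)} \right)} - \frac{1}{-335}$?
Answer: $\frac{2681}{335} \approx 8.003$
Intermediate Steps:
$a{\left(y \right)} = 8$ ($a{\left(y \right)} = 1 \left(-2\right) \left(-4\right) = \left(-2\right) \left(-4\right) = 8$)
$Z{\left(v \right)} = 8$ ($Z{\left(v \right)} = 8 + \left(v - v\right) = 8 + 0 = 8$)
$Z{\left(a{\left(\frac{1}{-2 + 2 \frac{6}{-3}} \right)} \right)} - \frac{1}{-335} = 8 - \frac{1}{-335} = 8 - - \frac{1}{335} = 8 + \frac{1}{335} = \frac{2681}{335}$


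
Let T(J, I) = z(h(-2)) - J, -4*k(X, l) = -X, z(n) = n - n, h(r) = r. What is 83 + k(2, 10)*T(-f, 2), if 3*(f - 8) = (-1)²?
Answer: 523/6 ≈ 87.167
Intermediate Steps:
f = 25/3 (f = 8 + (⅓)*(-1)² = 8 + (⅓)*1 = 8 + ⅓ = 25/3 ≈ 8.3333)
z(n) = 0
k(X, l) = X/4 (k(X, l) = -(-1)*X/4 = X/4)
T(J, I) = -J (T(J, I) = 0 - J = -J)
83 + k(2, 10)*T(-f, 2) = 83 + ((¼)*2)*(-(-1)*25/3) = 83 + (-1*(-25/3))/2 = 83 + (½)*(25/3) = 83 + 25/6 = 523/6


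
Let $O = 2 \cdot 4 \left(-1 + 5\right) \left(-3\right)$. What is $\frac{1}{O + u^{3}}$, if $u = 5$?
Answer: $\frac{1}{29} \approx 0.034483$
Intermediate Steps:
$O = -96$ ($O = 2 \cdot 4 \cdot 4 \left(-3\right) = 2 \cdot 16 \left(-3\right) = 32 \left(-3\right) = -96$)
$\frac{1}{O + u^{3}} = \frac{1}{-96 + 5^{3}} = \frac{1}{-96 + 125} = \frac{1}{29}$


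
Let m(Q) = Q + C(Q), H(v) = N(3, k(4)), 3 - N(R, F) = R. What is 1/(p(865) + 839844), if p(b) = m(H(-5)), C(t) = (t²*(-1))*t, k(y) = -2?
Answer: 1/839844 ≈ 1.1907e-6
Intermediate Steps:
N(R, F) = 3 - R
C(t) = -t³ (C(t) = (-t²)*t = -t³)
H(v) = 0 (H(v) = 3 - 1*3 = 3 - 3 = 0)
m(Q) = Q - Q³
p(b) = 0 (p(b) = 0 - 1*0³ = 0 - 1*0 = 0 + 0 = 0)
1/(p(865) + 839844) = 1/(0 + 839844) = 1/839844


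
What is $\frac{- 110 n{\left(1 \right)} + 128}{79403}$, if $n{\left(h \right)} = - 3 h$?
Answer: $\frac{458}{79403} \approx 0.005768$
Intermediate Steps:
$\frac{- 110 n{\left(1 \right)} + 128}{79403} = \frac{- 110 \left(\left(-3\right) 1\right) + 128}{79403} = \left(\left(-110\right) \left(-3\right) + 128\right) \frac{1}{79403} = \left(330 + 128\right) \frac{1}{79403} = 458 \cdot \frac{1}{79403} = \frac{458}{79403}$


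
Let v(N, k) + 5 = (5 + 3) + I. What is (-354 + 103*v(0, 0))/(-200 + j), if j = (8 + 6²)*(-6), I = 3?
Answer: -33/58 ≈ -0.56897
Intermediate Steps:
v(N, k) = 6 (v(N, k) = -5 + ((5 + 3) + 3) = -5 + (8 + 3) = -5 + 11 = 6)
j = -264 (j = (8 + 36)*(-6) = 44*(-6) = -264)
(-354 + 103*v(0, 0))/(-200 + j) = (-354 + 103*6)/(-200 - 264) = (-354 + 618)/(-464) = 264*(-1/464) = -33/58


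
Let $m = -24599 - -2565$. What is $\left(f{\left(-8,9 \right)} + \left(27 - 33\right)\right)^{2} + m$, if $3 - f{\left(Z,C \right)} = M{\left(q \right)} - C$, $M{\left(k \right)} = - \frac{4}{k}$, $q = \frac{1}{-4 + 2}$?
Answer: $-22030$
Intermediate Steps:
$q = - \frac{1}{2}$ ($q = \frac{1}{-2} = - \frac{1}{2} \approx -0.5$)
$m = -22034$ ($m = -24599 + 2565 = -22034$)
$f{\left(Z,C \right)} = -5 + C$ ($f{\left(Z,C \right)} = 3 - \left(- \frac{4}{- \frac{1}{2}} - C\right) = 3 - \left(\left(-4\right) \left(-2\right) - C\right) = 3 - \left(8 - C\right) = 3 + \left(-8 + C\right) = -5 + C$)
$\left(f{\left(-8,9 \right)} + \left(27 - 33\right)\right)^{2} + m = \left(\left(-5 + 9\right) + \left(27 - 33\right)\right)^{2} - 22034 = \left(4 - 6\right)^{2} - 22034 = \left(-2\right)^{2} - 22034 = 4 - 22034 = -22030$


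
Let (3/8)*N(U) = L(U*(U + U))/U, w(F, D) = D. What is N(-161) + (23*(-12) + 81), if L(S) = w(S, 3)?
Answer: -31403/161 ≈ -195.05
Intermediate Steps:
L(S) = 3
N(U) = 8/U (N(U) = 8*(3/U)/3 = 8/U)
N(-161) + (23*(-12) + 81) = 8/(-161) + (23*(-12) + 81) = 8*(-1/161) + (-276 + 81) = -8/161 - 195 = -31403/161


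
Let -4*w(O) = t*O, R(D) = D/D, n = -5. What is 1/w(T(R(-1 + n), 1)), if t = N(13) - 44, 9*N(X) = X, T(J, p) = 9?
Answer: 4/383 ≈ 0.010444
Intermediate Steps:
R(D) = 1
N(X) = X/9
t = -383/9 (t = (⅑)*13 - 44 = 13/9 - 44 = -383/9 ≈ -42.556)
w(O) = 383*O/36 (w(O) = -(-383)*O/36 = 383*O/36)
1/w(T(R(-1 + n), 1)) = 1/((383/36)*9) = 1/(383/4) = 4/383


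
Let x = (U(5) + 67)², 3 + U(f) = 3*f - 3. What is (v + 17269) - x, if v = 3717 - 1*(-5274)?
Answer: 20484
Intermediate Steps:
v = 8991 (v = 3717 + 5274 = 8991)
U(f) = -6 + 3*f (U(f) = -3 + (3*f - 3) = -3 + (-3 + 3*f) = -6 + 3*f)
x = 5776 (x = ((-6 + 3*5) + 67)² = ((-6 + 15) + 67)² = (9 + 67)² = 76² = 5776)
(v + 17269) - x = (8991 + 17269) - 1*5776 = 26260 - 5776 = 20484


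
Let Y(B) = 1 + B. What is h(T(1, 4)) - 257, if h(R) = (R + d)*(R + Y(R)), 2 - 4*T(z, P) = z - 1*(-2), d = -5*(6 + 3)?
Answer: -2237/8 ≈ -279.63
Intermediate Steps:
d = -45 (d = -5*9 = -45)
T(z, P) = -z/4 (T(z, P) = ½ - (z - 1*(-2))/4 = ½ - (z + 2)/4 = ½ - (2 + z)/4 = ½ + (-½ - z/4) = -z/4)
h(R) = (1 + 2*R)*(-45 + R) (h(R) = (R - 45)*(R + (1 + R)) = (-45 + R)*(1 + 2*R) = (1 + 2*R)*(-45 + R))
h(T(1, 4)) - 257 = (-45 - (-89)/4 + 2*(-¼*1)²) - 257 = (-45 - 89*(-¼) + 2*(-¼)²) - 257 = (-45 + 89/4 + 2*(1/16)) - 257 = (-45 + 89/4 + ⅛) - 257 = -181/8 - 257 = -2237/8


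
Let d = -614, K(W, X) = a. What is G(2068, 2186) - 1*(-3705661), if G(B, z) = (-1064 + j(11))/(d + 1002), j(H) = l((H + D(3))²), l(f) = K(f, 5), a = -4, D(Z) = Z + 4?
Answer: 359448850/97 ≈ 3.7057e+6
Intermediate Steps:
D(Z) = 4 + Z
K(W, X) = -4
l(f) = -4
j(H) = -4
G(B, z) = -267/97 (G(B, z) = (-1064 - 4)/(-614 + 1002) = -1068/388 = -1068*1/388 = -267/97)
G(2068, 2186) - 1*(-3705661) = -267/97 - 1*(-3705661) = -267/97 + 3705661 = 359448850/97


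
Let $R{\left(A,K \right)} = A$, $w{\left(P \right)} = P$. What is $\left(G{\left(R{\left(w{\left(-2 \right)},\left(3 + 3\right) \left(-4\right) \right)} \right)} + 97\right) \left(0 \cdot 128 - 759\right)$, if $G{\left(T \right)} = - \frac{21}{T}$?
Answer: $- \frac{163185}{2} \approx -81593.0$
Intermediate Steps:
$\left(G{\left(R{\left(w{\left(-2 \right)},\left(3 + 3\right) \left(-4\right) \right)} \right)} + 97\right) \left(0 \cdot 128 - 759\right) = \left(- \frac{21}{-2} + 97\right) \left(0 \cdot 128 - 759\right) = \left(\left(-21\right) \left(- \frac{1}{2}\right) + 97\right) \left(0 - 759\right) = \left(\frac{21}{2} + 97\right) \left(-759\right) = \frac{215}{2} \left(-759\right) = - \frac{163185}{2}$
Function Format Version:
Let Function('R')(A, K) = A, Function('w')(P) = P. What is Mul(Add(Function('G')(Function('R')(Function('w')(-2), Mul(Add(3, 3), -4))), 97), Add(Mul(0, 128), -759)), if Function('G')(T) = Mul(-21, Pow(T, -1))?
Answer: Rational(-163185, 2) ≈ -81593.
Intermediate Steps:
Mul(Add(Function('G')(Function('R')(Function('w')(-2), Mul(Add(3, 3), -4))), 97), Add(Mul(0, 128), -759)) = Mul(Add(Mul(-21, Pow(-2, -1)), 97), Add(Mul(0, 128), -759)) = Mul(Add(Mul(-21, Rational(-1, 2)), 97), Add(0, -759)) = Mul(Add(Rational(21, 2), 97), -759) = Mul(Rational(215, 2), -759) = Rational(-163185, 2)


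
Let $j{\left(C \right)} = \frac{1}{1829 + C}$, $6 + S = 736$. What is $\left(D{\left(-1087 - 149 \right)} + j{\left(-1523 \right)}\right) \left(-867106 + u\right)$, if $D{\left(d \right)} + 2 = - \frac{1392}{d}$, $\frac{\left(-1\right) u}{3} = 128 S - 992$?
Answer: $\frac{15700137325}{15759} \approx 9.9627 \cdot 10^{5}$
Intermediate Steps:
$S = 730$ ($S = -6 + 736 = 730$)
$u = -277344$ ($u = - 3 \left(128 \cdot 730 - 992\right) = - 3 \left(93440 - 992\right) = \left(-3\right) 92448 = -277344$)
$D{\left(d \right)} = -2 - \frac{1392}{d}$
$\left(D{\left(-1087 - 149 \right)} + j{\left(-1523 \right)}\right) \left(-867106 + u\right) = \left(\left(-2 - \frac{1392}{-1087 - 149}\right) + \frac{1}{1829 - 1523}\right) \left(-867106 - 277344\right) = \left(\left(-2 - \frac{1392}{-1087 - 149}\right) + \frac{1}{306}\right) \left(-1144450\right) = \left(\left(-2 - \frac{1392}{-1236}\right) + \frac{1}{306}\right) \left(-1144450\right) = \left(\left(-2 - - \frac{116}{103}\right) + \frac{1}{306}\right) \left(-1144450\right) = \left(\left(-2 + \frac{116}{103}\right) + \frac{1}{306}\right) \left(-1144450\right) = \left(- \frac{90}{103} + \frac{1}{306}\right) \left(-1144450\right) = \left(- \frac{27437}{31518}\right) \left(-1144450\right) = \frac{15700137325}{15759}$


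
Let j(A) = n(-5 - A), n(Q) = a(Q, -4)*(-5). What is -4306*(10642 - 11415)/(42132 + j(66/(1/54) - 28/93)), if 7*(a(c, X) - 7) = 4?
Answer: 23299766/294659 ≈ 79.074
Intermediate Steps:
a(c, X) = 53/7 (a(c, X) = 7 + (⅐)*4 = 7 + 4/7 = 53/7)
n(Q) = -265/7 (n(Q) = (53/7)*(-5) = -265/7)
j(A) = -265/7
-4306*(10642 - 11415)/(42132 + j(66/(1/54) - 28/93)) = -4306*(10642 - 11415)/(42132 - 265/7) = -4306/((294659/7)/(-773)) = -4306/((294659/7)*(-1/773)) = -4306/(-294659/5411) = -4306*(-5411/294659) = 23299766/294659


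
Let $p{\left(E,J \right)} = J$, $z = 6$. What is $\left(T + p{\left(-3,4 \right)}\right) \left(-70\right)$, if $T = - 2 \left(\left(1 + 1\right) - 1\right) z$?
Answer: $560$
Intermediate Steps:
$T = -12$ ($T = - 2 \left(\left(1 + 1\right) - 1\right) 6 = - 2 \left(2 - 1\right) 6 = \left(-2\right) 1 \cdot 6 = \left(-2\right) 6 = -12$)
$\left(T + p{\left(-3,4 \right)}\right) \left(-70\right) = \left(-12 + 4\right) \left(-70\right) = \left(-8\right) \left(-70\right) = 560$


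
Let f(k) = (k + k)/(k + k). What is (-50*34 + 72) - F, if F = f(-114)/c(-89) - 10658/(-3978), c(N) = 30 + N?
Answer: -191359850/117351 ≈ -1630.7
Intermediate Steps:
f(k) = 1 (f(k) = (2*k)/((2*k)) = (2*k)*(1/(2*k)) = 1)
F = 312422/117351 (F = 1/(30 - 89) - 10658/(-3978) = 1/(-59) - 10658*(-1/3978) = 1*(-1/59) + 5329/1989 = -1/59 + 5329/1989 = 312422/117351 ≈ 2.6623)
(-50*34 + 72) - F = (-50*34 + 72) - 1*312422/117351 = (-1700 + 72) - 312422/117351 = -1628 - 312422/117351 = -191359850/117351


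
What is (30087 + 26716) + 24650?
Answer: 81453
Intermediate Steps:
(30087 + 26716) + 24650 = 56803 + 24650 = 81453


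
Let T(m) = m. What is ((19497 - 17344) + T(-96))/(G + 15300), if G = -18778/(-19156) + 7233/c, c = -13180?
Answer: 129835824140/965748240673 ≈ 0.13444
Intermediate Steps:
G = 27234673/63119020 (G = -18778/(-19156) + 7233/(-13180) = -18778*(-1/19156) + 7233*(-1/13180) = 9389/9578 - 7233/13180 = 27234673/63119020 ≈ 0.43148)
((19497 - 17344) + T(-96))/(G + 15300) = ((19497 - 17344) - 96)/(27234673/63119020 + 15300) = (2153 - 96)/(965748240673/63119020) = 2057*(63119020/965748240673) = 129835824140/965748240673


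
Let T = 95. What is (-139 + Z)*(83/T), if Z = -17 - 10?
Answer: -13778/95 ≈ -145.03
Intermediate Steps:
Z = -27
(-139 + Z)*(83/T) = (-139 - 27)*(83/95) = -13778/95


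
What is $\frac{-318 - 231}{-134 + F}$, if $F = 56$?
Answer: $\frac{183}{26} \approx 7.0385$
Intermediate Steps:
$\frac{-318 - 231}{-134 + F} = \frac{-318 - 231}{-134 + 56} = - \frac{549}{-78} = \left(-549\right) \left(- \frac{1}{78}\right) = \frac{183}{26}$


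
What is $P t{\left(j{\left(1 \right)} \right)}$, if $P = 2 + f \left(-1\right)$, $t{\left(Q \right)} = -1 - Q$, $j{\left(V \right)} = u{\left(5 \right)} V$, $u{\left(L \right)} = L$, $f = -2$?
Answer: $-24$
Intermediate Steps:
$j{\left(V \right)} = 5 V$
$P = 4$ ($P = 2 - -2 = 2 + 2 = 4$)
$P t{\left(j{\left(1 \right)} \right)} = 4 \left(-1 - 5 \cdot 1\right) = 4 \left(-1 - 5\right) = 4 \left(-6\right) = -24$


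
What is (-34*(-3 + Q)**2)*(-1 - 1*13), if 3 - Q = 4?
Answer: 7616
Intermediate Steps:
Q = -1 (Q = 3 - 1*4 = 3 - 4 = -1)
(-34*(-3 + Q)**2)*(-1 - 1*13) = (-34*(-3 - 1)**2)*(-1 - 1*13) = (-34*(-4)**2)*(-1 - 13) = -34*16*(-14) = -544*(-14) = 7616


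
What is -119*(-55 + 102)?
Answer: -5593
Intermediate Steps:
-119*(-55 + 102) = -119*47 = -5593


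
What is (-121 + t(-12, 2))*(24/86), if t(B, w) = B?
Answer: -1596/43 ≈ -37.116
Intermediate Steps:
(-121 + t(-12, 2))*(24/86) = (-121 - 12)*(24/86) = -3192/86 = -133*12/43 = -1596/43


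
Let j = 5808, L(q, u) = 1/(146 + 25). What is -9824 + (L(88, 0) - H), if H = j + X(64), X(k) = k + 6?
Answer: -2685041/171 ≈ -15702.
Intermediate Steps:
L(q, u) = 1/171
X(k) = 6 + k
H = 5878 (H = 5808 + (6 + 64) = 5808 + 70 = 5878)
-9824 + (L(88, 0) - H) = -9824 + (1/171 - 1*5878) = -9824 + (1/171 - 5878) = -9824 - 1005137/171 = -2685041/171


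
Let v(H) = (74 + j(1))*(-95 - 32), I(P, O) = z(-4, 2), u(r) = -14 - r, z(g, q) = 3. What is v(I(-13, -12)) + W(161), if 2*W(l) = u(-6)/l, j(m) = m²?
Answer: -1533529/161 ≈ -9525.0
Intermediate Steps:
I(P, O) = 3
W(l) = -4/l (W(l) = ((-14 - 1*(-6))/l)/2 = ((-14 + 6)/l)/2 = (-8/l)/2 = -4/l)
v(H) = -9525 (v(H) = (74 + 1²)*(-95 - 32) = (74 + 1)*(-127) = 75*(-127) = -9525)
v(I(-13, -12)) + W(161) = -9525 - 4/161 = -1533529/161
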